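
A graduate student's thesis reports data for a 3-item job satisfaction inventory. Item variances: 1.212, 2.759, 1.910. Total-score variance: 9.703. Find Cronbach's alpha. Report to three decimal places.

sum of item variances = 1.212 + 2.759 + 1.910 = 5.881
α = (k/(k−1))·(1 − sum of item variances/σ²_total) = (3/2)·(1 − 5.881/9.703) = 0.591

α = 0.591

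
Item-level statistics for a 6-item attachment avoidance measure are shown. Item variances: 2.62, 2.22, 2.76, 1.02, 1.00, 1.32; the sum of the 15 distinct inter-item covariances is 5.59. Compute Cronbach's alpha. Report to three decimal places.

α = 0.607

Σσ²ᵢ = 2.62 + 2.22 + 2.76 + 1.02 + 1.00 + 1.32 = 10.94
Sum of distinct covariances = 5.59
total variance = Σσ²ᵢ + 2·Σcov = 10.94 + 2 × 5.59 = 22.12
α = (6/5)·(1 − 10.94/22.12) = 0.607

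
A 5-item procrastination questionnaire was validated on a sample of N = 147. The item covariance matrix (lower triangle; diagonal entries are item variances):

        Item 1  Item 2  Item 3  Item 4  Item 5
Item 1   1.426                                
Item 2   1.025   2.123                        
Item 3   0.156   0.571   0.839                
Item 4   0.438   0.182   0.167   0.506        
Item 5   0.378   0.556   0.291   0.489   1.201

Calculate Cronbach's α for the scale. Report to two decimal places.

α = 0.73

Σσᵢ² = 1.426 + 2.123 + 0.839 + 0.506 + 1.201 = 6.095
Σ_{i<j} σ_ij = 4.253
Var(T) = 6.095 + 2 × 4.253 = 14.601
α = (k/(k−1))·(1 − Σσᵢ²/Var(T)) = (5/4)·(1 − 6.095/14.601) = 0.73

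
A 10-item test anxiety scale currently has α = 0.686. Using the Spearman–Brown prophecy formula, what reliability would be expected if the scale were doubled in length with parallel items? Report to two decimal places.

Length factor m = 2
α' = m·α / (1 + (m−1)·α)
   = 2 × 0.686 / (1 + (2 − 1) × 0.686)
   = 1.3720 / 1.6860 = 0.81

predicted reliability = 0.81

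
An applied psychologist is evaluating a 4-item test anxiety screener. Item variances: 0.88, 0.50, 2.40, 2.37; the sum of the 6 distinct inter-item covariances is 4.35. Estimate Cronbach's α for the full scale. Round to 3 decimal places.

Σσᵢ² = 0.88 + 0.50 + 2.40 + 2.37 = 6.15
Sum of distinct covariances = 4.35
Var(T) = Σσᵢ² + 2·Σcov = 6.15 + 2 × 4.35 = 14.85
α = (4/3)·(1 − 6.15/14.85) = 0.781

Cronbach's α = 0.781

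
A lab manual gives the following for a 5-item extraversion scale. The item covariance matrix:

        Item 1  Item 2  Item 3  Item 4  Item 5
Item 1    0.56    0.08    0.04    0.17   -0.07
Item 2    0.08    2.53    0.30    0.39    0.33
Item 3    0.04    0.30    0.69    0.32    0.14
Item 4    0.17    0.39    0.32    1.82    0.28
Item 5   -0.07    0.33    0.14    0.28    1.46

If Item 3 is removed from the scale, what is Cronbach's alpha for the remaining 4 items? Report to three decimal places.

Remaining items: Item 1, Item 2, Item 4, Item 5 (k = 4).
Σσ²ᵢ = 0.56 + 2.53 + 1.82 + 1.46 = 6.37
total variance = 6.37 + 2 × 1.18 = 8.73
α (item deleted) = (4/3)·(1 − 6.37/8.73) = 0.360

Cronbach's alpha = 0.360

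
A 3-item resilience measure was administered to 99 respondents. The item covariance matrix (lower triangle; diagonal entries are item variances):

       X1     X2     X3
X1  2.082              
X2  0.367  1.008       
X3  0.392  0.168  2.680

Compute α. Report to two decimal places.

α = 0.36

ΣVar(i) = 2.082 + 1.008 + 2.680 = 5.770
Sum of off-diagonal covariances = 0.927
total variance = 5.770 + 2 × 0.927 = 7.624
α = (k/(k−1))·(1 − ΣVar(i)/total variance) = (3/2)·(1 − 5.770/7.624) = 0.36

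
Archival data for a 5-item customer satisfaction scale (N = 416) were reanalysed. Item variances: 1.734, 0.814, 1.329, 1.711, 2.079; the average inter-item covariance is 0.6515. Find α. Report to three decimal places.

α = 0.787

ΣVar(i) = 1.734 + 0.814 + 1.329 + 1.711 + 2.079 = 7.667
Sum of the 10 distinct covariances = 10 × 0.6515 = 6.5150
σ²_total = ΣVar(i) + 2·Σcov = 7.667 + 2 × 6.5150 = 20.6970
α = (5/4)·(1 − 7.667/20.6970) = 0.787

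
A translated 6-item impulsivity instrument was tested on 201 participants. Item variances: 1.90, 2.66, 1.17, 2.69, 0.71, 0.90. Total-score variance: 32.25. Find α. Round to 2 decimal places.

ΣVar(i) = 1.90 + 2.66 + 1.17 + 2.69 + 0.71 + 0.90 = 10.03
α = (k/(k−1))·(1 − ΣVar(i)/σ²_total) = (6/5)·(1 − 10.03/32.25) = 0.83

α = 0.83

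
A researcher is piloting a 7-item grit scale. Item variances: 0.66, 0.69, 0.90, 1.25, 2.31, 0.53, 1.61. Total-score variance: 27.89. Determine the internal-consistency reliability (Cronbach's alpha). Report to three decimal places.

α = 0.834

sum of item variances = 0.66 + 0.69 + 0.90 + 1.25 + 2.31 + 0.53 + 1.61 = 7.95
α = (k/(k−1))·(1 − sum of item variances/total variance) = (7/6)·(1 − 7.95/27.89) = 0.834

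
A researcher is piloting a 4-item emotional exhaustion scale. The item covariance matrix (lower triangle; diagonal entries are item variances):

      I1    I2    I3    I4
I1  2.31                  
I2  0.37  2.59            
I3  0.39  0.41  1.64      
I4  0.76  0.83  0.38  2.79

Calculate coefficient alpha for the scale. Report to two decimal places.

coefficient alpha = 0.54

Σσᵢ² = 2.31 + 2.59 + 1.64 + 2.79 = 9.33
Sum of off-diagonal covariances = 3.14
σ²_total = 9.33 + 2 × 3.14 = 15.61
α = (k/(k−1))·(1 − Σσᵢ²/σ²_total) = (4/3)·(1 − 9.33/15.61) = 0.54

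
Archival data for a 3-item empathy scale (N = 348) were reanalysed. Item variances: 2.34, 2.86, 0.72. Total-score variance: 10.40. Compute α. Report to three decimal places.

Σσᵢ² = 2.34 + 2.86 + 0.72 = 5.92
α = (k/(k−1))·(1 − Σσᵢ²/σ²_T) = (3/2)·(1 − 5.92/10.40) = 0.646

α = 0.646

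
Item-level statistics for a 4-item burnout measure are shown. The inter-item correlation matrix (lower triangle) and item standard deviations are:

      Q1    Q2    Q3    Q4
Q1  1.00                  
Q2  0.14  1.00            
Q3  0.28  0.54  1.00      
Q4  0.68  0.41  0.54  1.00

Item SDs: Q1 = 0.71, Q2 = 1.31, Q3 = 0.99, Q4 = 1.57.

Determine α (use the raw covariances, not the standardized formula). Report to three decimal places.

α = 0.734

Σσ²ᵢ = 0.71² + 1.31² + 0.99² + 1.57² = 5.6652
Covariances σ_ij = r_ij · s_i · s_j:
  σ(Q1,Q2) = 0.14 × 0.71 × 1.31 = 0.1302
  σ(Q1,Q3) = 0.28 × 0.71 × 0.99 = 0.1968
  σ(Q1,Q4) = 0.68 × 0.71 × 1.57 = 0.7580
  σ(Q2,Q3) = 0.54 × 1.31 × 0.99 = 0.7003
  σ(Q2,Q4) = 0.41 × 1.31 × 1.57 = 0.8432
  σ(Q3,Q4) = 0.54 × 0.99 × 1.57 = 0.8393
σ²_T = Σσ²ᵢ + 2·Σσ_ij = 5.6652 + 2 × 3.4678 = 12.6008
α = (4/3)·(1 − 5.6652/12.6008) = 0.734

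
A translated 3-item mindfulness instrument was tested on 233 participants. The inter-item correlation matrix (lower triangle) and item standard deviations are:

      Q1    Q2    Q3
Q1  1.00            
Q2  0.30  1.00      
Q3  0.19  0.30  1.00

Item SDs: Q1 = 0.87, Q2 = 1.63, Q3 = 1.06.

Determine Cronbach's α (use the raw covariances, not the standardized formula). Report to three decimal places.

Σσ²ᵢ = 0.87² + 1.63² + 1.06² = 4.5374
Covariances σ_ij = r_ij · s_i · s_j:
  σ(Q1,Q2) = 0.30 × 0.87 × 1.63 = 0.4254
  σ(Q1,Q3) = 0.19 × 0.87 × 1.06 = 0.1752
  σ(Q2,Q3) = 0.30 × 1.63 × 1.06 = 0.5183
σ²_T = Σσ²ᵢ + 2·Σσ_ij = 4.5374 + 2 × 1.1189 = 6.7752
α = (3/2)·(1 − 4.5374/6.7752) = 0.495

α = 0.495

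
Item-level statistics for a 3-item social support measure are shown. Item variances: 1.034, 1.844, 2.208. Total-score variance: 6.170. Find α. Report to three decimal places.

α = 0.264

Σσᵢ² = 1.034 + 1.844 + 2.208 = 5.086
α = (k/(k−1))·(1 − Σσᵢ²/σ²_total) = (3/2)·(1 − 5.086/6.170) = 0.264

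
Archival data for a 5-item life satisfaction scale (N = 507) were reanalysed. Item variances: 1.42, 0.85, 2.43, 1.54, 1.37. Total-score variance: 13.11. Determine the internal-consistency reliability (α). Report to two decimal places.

ΣVar(i) = 1.42 + 0.85 + 2.43 + 1.54 + 1.37 = 7.61
α = (k/(k−1))·(1 − ΣVar(i)/total variance) = (5/4)·(1 − 7.61/13.11) = 0.52

α = 0.52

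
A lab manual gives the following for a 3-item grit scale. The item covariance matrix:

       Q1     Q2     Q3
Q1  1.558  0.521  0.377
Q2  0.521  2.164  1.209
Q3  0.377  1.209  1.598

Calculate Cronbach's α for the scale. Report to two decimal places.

Cronbach's α = 0.66

Σσᵢ² = 1.558 + 2.164 + 1.598 = 5.320
Sum of off-diagonal covariances = 2.107
Var(T) = 5.320 + 2 × 2.107 = 9.534
α = (k/(k−1))·(1 − Σσᵢ²/Var(T)) = (3/2)·(1 − 5.320/9.534) = 0.66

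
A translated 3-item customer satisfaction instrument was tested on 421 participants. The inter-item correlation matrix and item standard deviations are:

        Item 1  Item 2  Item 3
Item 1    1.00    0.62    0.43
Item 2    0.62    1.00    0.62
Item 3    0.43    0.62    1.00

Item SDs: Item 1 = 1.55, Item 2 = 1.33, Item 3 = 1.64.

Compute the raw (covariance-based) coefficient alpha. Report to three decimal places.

coefficient alpha = 0.781

Σσ²ᵢ = 1.55² + 1.33² + 1.64² = 6.8610
Covariances σ_ij = r_ij · s_i · s_j:
  σ(Item 1,Item 2) = 0.62 × 1.55 × 1.33 = 1.2781
  σ(Item 1,Item 3) = 0.43 × 1.55 × 1.64 = 1.0931
  σ(Item 2,Item 3) = 0.62 × 1.33 × 1.64 = 1.3523
σ²_T = Σσ²ᵢ + 2·Σσ_ij = 6.8610 + 2 × 3.7235 = 14.3080
α = (3/2)·(1 − 6.8610/14.3080) = 0.781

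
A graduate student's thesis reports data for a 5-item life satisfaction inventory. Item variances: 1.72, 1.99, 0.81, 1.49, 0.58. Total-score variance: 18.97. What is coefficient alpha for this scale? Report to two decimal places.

Σσᵢ² = 1.72 + 1.99 + 0.81 + 1.49 + 0.58 = 6.59
α = (k/(k−1))·(1 − Σσᵢ²/total variance) = (5/4)·(1 − 6.59/18.97) = 0.82

coefficient alpha = 0.82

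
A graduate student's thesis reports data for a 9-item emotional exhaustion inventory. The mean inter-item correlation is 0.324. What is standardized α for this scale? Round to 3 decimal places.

α = 0.812

Standardized α = k·r̄ / (1 + (k−1)·r̄) = 9 × 0.324 / (1 + 8 × 0.324)
  = 2.9160 / 3.5920 = 0.812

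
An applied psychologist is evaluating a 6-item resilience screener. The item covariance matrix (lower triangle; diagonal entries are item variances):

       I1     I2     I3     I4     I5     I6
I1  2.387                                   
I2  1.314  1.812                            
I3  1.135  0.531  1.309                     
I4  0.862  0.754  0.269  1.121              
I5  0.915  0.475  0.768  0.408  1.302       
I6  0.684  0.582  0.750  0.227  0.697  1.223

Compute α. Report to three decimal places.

Σσ²ᵢ = 2.387 + 1.812 + 1.309 + 1.121 + 1.302 + 1.223 = 9.154
Σ_{i<j} σ_ij = 10.371
total variance = 9.154 + 2 × 10.371 = 29.896
α = (k/(k−1))·(1 − Σσ²ᵢ/total variance) = (6/5)·(1 − 9.154/29.896) = 0.833

α = 0.833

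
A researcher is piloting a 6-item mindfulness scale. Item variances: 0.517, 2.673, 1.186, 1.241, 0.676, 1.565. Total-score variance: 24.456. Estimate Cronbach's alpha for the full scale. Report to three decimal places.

Σσ²ᵢ = 0.517 + 2.673 + 1.186 + 1.241 + 0.676 + 1.565 = 7.858
α = (k/(k−1))·(1 − Σσ²ᵢ/total variance) = (6/5)·(1 − 7.858/24.456) = 0.814

α = 0.814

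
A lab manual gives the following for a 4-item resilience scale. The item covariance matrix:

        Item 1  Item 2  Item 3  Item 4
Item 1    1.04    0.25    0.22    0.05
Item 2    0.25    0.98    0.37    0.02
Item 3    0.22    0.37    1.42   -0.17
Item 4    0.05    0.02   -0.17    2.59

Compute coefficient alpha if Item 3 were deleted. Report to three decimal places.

α = 0.183

Remaining items: Item 1, Item 2, Item 4 (k = 3).
Σσ²ᵢ = 1.04 + 0.98 + 2.59 = 4.61
σ²_total = 4.61 + 2 × 0.32 = 5.25
α (item deleted) = (3/2)·(1 − 4.61/5.25) = 0.183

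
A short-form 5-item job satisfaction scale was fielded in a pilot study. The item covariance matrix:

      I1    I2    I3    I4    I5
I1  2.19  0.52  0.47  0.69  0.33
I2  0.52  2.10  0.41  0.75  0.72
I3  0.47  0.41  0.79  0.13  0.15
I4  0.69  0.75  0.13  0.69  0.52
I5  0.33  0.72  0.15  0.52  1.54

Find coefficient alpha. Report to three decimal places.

ΣVar(i) = 2.19 + 2.10 + 0.79 + 0.69 + 1.54 = 7.31
Σ_{i<j} σ_ij = 4.69
σ²_total = 7.31 + 2 × 4.69 = 16.69
α = (k/(k−1))·(1 − ΣVar(i)/σ²_total) = (5/4)·(1 − 7.31/16.69) = 0.703

coefficient alpha = 0.703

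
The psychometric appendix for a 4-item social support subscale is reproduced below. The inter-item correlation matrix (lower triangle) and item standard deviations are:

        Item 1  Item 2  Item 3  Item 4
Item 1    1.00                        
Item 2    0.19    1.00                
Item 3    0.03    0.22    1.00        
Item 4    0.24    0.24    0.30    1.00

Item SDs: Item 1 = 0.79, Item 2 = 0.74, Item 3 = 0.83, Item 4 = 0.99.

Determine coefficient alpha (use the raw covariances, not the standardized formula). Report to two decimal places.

α = 0.51

Σσ²ᵢ = 0.79² + 0.74² + 0.83² + 0.99² = 2.8407
Covariances σ_ij = r_ij · s_i · s_j:
  σ(Item 1,Item 2) = 0.19 × 0.79 × 0.74 = 0.1111
  σ(Item 1,Item 3) = 0.03 × 0.79 × 0.83 = 0.0197
  σ(Item 1,Item 4) = 0.24 × 0.79 × 0.99 = 0.1877
  σ(Item 2,Item 3) = 0.22 × 0.74 × 0.83 = 0.1351
  σ(Item 2,Item 4) = 0.24 × 0.74 × 0.99 = 0.1758
  σ(Item 3,Item 4) = 0.30 × 0.83 × 0.99 = 0.2465
σ²_T = Σσ²ᵢ + 2·Σσ_ij = 2.8407 + 2 × 0.8759 = 4.5925
α = (4/3)·(1 − 2.8407/4.5925) = 0.51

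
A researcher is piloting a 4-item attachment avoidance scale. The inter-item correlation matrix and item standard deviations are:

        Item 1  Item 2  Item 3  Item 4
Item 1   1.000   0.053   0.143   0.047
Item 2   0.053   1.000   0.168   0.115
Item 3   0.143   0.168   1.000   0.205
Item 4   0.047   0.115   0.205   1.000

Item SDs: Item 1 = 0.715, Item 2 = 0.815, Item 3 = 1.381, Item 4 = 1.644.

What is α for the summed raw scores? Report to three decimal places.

α = 0.352

Σσ²ᵢ = 0.715² + 0.815² + 1.381² + 1.644² = 5.7853
Covariances σ_ij = r_ij · s_i · s_j:
  σ(Item 1,Item 2) = 0.053 × 0.715 × 0.815 = 0.0309
  σ(Item 1,Item 3) = 0.143 × 0.715 × 1.381 = 0.1412
  σ(Item 1,Item 4) = 0.047 × 0.715 × 1.644 = 0.0552
  σ(Item 2,Item 3) = 0.168 × 0.815 × 1.381 = 0.1891
  σ(Item 2,Item 4) = 0.115 × 0.815 × 1.644 = 0.1541
  σ(Item 3,Item 4) = 0.205 × 1.381 × 1.644 = 0.4654
σ²_T = Σσ²ᵢ + 2·Σσ_ij = 5.7853 + 2 × 1.0359 = 7.8571
α = (4/3)·(1 − 5.7853/7.8571) = 0.352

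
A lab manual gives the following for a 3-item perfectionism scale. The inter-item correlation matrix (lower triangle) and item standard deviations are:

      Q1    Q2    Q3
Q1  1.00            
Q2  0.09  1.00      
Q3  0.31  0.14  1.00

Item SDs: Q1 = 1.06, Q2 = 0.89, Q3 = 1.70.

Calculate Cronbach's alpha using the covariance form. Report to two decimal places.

Cronbach's alpha = 0.39

Σσ²ᵢ = 1.06² + 0.89² + 1.70² = 4.8057
Covariances σ_ij = r_ij · s_i · s_j:
  σ(Q1,Q2) = 0.09 × 1.06 × 0.89 = 0.0849
  σ(Q1,Q3) = 0.31 × 1.06 × 1.70 = 0.5586
  σ(Q2,Q3) = 0.14 × 0.89 × 1.70 = 0.2118
σ²_T = Σσ²ᵢ + 2·Σσ_ij = 4.8057 + 2 × 0.8553 = 6.5163
α = (3/2)·(1 − 4.8057/6.5163) = 0.39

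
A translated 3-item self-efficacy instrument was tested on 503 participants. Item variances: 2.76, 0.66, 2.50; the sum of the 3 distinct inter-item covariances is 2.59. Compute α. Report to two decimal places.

Σσᵢ² = 2.76 + 0.66 + 2.50 = 5.92
Sum of distinct covariances = 2.59
σ²_total = Σσᵢ² + 2·Σcov = 5.92 + 2 × 2.59 = 11.10
α = (3/2)·(1 − 5.92/11.10) = 0.70

α = 0.70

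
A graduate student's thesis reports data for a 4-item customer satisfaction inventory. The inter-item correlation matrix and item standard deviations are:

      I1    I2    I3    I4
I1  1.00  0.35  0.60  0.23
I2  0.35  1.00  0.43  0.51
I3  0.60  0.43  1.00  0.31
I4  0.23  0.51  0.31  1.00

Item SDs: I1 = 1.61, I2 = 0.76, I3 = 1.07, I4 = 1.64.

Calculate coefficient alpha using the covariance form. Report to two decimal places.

Σσ²ᵢ = 1.61² + 0.76² + 1.07² + 1.64² = 7.0042
Covariances σ_ij = r_ij · s_i · s_j:
  σ(I1,I2) = 0.35 × 1.61 × 0.76 = 0.4283
  σ(I1,I3) = 0.60 × 1.61 × 1.07 = 1.0336
  σ(I1,I4) = 0.23 × 1.61 × 1.64 = 0.6073
  σ(I2,I3) = 0.43 × 0.76 × 1.07 = 0.3497
  σ(I2,I4) = 0.51 × 0.76 × 1.64 = 0.6357
  σ(I3,I4) = 0.31 × 1.07 × 1.64 = 0.5440
σ²_T = Σσ²ᵢ + 2·Σσ_ij = 7.0042 + 2 × 3.5986 = 14.2014
α = (4/3)·(1 − 7.0042/14.2014) = 0.68

coefficient alpha = 0.68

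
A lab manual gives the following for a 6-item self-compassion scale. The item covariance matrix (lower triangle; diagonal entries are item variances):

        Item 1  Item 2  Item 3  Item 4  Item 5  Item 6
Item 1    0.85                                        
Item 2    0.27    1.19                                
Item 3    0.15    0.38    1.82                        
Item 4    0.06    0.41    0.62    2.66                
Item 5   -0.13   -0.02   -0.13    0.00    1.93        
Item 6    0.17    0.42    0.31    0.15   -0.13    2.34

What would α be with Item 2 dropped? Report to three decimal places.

Remaining items: Item 1, Item 3, Item 4, Item 5, Item 6 (k = 5).
Σσ²ᵢ = 0.85 + 1.82 + 2.66 + 1.93 + 2.34 = 9.60
Var(T) = 9.60 + 2 × 1.07 = 11.74
α (item deleted) = (5/4)·(1 − 9.60/11.74) = 0.228

α = 0.228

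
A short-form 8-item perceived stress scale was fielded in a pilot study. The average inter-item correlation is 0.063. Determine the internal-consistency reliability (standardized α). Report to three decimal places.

Standardized α = k·r̄ / (1 + (k−1)·r̄) = 8 × 0.063 / (1 + 7 × 0.063)
  = 0.5040 / 1.4410 = 0.350

α = 0.350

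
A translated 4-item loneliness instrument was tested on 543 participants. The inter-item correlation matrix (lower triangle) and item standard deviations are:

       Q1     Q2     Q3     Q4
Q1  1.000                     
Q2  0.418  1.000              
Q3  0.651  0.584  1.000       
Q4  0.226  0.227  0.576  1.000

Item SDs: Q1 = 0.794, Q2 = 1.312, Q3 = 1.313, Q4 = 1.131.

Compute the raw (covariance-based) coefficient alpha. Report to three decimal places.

coefficient alpha = 0.757

Σσ²ᵢ = 0.794² + 1.312² + 1.313² + 1.131² = 5.3549
Covariances σ_ij = r_ij · s_i · s_j:
  σ(Q1,Q2) = 0.418 × 0.794 × 1.312 = 0.4354
  σ(Q1,Q3) = 0.651 × 0.794 × 1.313 = 0.6787
  σ(Q1,Q4) = 0.226 × 0.794 × 1.131 = 0.2030
  σ(Q2,Q3) = 0.584 × 1.312 × 1.313 = 1.0060
  σ(Q2,Q4) = 0.227 × 1.312 × 1.131 = 0.3368
  σ(Q3,Q4) = 0.576 × 1.313 × 1.131 = 0.8554
σ²_T = Σσ²ᵢ + 2·Σσ_ij = 5.3549 + 2 × 3.5153 = 12.3855
α = (4/3)·(1 − 5.3549/12.3855) = 0.757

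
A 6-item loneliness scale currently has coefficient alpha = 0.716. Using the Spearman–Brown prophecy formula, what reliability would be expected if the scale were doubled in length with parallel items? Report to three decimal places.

predicted reliability = 0.834

Length factor m = 2
α' = m·α / (1 + (m−1)·α)
   = 2 × 0.716 / (1 + (2 − 1) × 0.716)
   = 1.4320 / 1.7160 = 0.834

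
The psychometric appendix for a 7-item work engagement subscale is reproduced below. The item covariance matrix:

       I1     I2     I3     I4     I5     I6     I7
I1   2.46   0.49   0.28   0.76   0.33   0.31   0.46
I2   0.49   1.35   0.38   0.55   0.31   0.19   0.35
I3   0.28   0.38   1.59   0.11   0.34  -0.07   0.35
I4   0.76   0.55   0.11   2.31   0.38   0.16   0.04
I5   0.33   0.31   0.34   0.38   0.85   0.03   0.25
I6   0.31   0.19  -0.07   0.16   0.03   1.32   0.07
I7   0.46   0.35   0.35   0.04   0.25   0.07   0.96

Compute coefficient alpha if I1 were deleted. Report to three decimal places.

coefficient alpha = 0.541

Remaining items: I2, I3, I4, I5, I6, I7 (k = 6).
ΣVar(i) = 1.35 + 1.59 + 2.31 + 0.85 + 1.32 + 0.96 = 8.38
σ²_total = 8.38 + 2 × 3.44 = 15.26
α (item deleted) = (6/5)·(1 − 8.38/15.26) = 0.541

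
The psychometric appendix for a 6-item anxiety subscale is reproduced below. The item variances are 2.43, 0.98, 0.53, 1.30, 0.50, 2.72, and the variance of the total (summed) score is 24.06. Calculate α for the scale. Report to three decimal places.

α = 0.778

ΣVar(i) = 2.43 + 0.98 + 0.53 + 1.30 + 0.50 + 2.72 = 8.46
α = (k/(k−1))·(1 − ΣVar(i)/total variance) = (6/5)·(1 − 8.46/24.06) = 0.778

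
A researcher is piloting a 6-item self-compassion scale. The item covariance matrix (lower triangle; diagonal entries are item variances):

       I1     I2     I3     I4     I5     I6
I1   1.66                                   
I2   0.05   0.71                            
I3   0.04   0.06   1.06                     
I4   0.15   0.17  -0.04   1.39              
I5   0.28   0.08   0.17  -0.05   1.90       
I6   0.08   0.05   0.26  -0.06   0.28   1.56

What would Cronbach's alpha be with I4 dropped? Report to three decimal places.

Remaining items: I1, I2, I3, I5, I6 (k = 5).
sum of item variances = 1.66 + 0.71 + 1.06 + 1.90 + 1.56 = 6.89
total variance = 6.89 + 2 × 1.35 = 9.59
α (item deleted) = (5/4)·(1 − 6.89/9.59) = 0.352

Cronbach's alpha = 0.352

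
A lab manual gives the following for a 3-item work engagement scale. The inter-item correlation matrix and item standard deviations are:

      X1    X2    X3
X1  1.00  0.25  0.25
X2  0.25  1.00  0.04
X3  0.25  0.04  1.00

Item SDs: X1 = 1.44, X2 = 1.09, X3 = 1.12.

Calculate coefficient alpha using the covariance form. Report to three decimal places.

coefficient alpha = 0.408

Σσ²ᵢ = 1.44² + 1.09² + 1.12² = 4.5161
Covariances σ_ij = r_ij · s_i · s_j:
  σ(X1,X2) = 0.25 × 1.44 × 1.09 = 0.3924
  σ(X1,X3) = 0.25 × 1.44 × 1.12 = 0.4032
  σ(X2,X3) = 0.04 × 1.09 × 1.12 = 0.0488
σ²_T = Σσ²ᵢ + 2·Σσ_ij = 4.5161 + 2 × 0.8444 = 6.2049
α = (3/2)·(1 − 4.5161/6.2049) = 0.408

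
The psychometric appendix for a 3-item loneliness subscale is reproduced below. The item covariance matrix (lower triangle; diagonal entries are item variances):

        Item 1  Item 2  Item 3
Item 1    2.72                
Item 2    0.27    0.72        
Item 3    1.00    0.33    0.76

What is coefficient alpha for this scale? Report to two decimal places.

Σσ²ᵢ = 2.72 + 0.72 + 0.76 = 4.20
Sum of the distinct covariances = 1.60
σ²_total = 4.20 + 2 × 1.60 = 7.40
α = (k/(k−1))·(1 − Σσ²ᵢ/σ²_total) = (3/2)·(1 − 4.20/7.40) = 0.65

α = 0.65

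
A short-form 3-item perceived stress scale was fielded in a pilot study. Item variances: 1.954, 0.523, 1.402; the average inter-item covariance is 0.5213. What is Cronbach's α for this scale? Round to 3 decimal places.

Σσᵢ² = 1.954 + 0.523 + 1.402 = 3.879
Sum of the 3 distinct covariances = 3 × 0.5213 = 1.5639
σ²_total = Σσᵢ² + 2·Σcov = 3.879 + 2 × 1.5639 = 7.0068
α = (3/2)·(1 − 3.879/7.0068) = 0.670

Cronbach's α = 0.670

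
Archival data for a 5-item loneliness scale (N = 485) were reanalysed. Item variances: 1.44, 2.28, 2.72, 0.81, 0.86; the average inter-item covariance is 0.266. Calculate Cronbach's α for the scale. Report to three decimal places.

Cronbach's α = 0.495

Σσ²ᵢ = 1.44 + 2.28 + 2.72 + 0.81 + 0.86 = 8.11
Sum of the 10 distinct covariances = 10 × 0.266 = 2.660
σ²_T = Σσ²ᵢ + 2·Σcov = 8.11 + 2 × 2.660 = 13.430
α = (5/4)·(1 − 8.11/13.430) = 0.495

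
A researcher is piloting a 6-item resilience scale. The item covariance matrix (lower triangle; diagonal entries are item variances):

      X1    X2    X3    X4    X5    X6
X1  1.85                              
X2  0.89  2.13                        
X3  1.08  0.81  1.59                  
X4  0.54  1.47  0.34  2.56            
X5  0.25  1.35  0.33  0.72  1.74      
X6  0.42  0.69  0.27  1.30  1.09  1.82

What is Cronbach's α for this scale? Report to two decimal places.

α = 0.80

sum of item variances = 1.85 + 2.13 + 1.59 + 2.56 + 1.74 + 1.82 = 11.69
Sum of off-diagonal covariances = 11.55
Var(T) = 11.69 + 2 × 11.55 = 34.79
α = (k/(k−1))·(1 − sum of item variances/Var(T)) = (6/5)·(1 − 11.69/34.79) = 0.80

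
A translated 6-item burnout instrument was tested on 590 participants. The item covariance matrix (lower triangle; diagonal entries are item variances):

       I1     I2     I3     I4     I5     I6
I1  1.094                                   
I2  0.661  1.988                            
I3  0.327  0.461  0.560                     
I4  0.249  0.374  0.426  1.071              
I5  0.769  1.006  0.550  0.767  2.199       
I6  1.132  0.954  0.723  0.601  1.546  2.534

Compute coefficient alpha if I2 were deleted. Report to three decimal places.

coefficient alpha = 0.819

Remaining items: I1, I3, I4, I5, I6 (k = 5).
Σσᵢ² = 1.094 + 0.560 + 1.071 + 2.199 + 2.534 = 7.458
Var(T) = 7.458 + 2 × 7.090 = 21.638
α (item deleted) = (5/4)·(1 − 7.458/21.638) = 0.819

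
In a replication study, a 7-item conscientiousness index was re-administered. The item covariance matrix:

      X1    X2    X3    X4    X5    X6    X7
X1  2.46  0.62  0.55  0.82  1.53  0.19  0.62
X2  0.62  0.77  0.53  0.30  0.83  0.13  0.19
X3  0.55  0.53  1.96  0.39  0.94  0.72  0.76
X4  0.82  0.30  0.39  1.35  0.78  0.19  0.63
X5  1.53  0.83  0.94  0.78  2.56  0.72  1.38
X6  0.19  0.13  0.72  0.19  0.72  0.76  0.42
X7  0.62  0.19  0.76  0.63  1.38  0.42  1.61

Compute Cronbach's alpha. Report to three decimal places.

α = 0.814

Σσᵢ² = 2.46 + 0.77 + 1.96 + 1.35 + 2.56 + 0.76 + 1.61 = 11.47
Sum of the distinct covariances = 13.24
total variance = 11.47 + 2 × 13.24 = 37.95
α = (k/(k−1))·(1 − Σσᵢ²/total variance) = (7/6)·(1 − 11.47/37.95) = 0.814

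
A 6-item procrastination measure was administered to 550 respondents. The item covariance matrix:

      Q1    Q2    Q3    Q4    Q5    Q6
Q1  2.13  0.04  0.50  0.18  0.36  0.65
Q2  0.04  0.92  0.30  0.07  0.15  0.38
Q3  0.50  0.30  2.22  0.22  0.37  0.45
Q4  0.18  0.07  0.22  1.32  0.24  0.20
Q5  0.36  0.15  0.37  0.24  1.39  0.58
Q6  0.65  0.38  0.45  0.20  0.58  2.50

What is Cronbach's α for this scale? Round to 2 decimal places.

sum of item variances = 2.13 + 0.92 + 2.22 + 1.32 + 1.39 + 2.50 = 10.48
Sum of off-diagonal covariances = 4.69
Var(T) = 10.48 + 2 × 4.69 = 19.86
α = (k/(k−1))·(1 − sum of item variances/Var(T)) = (6/5)·(1 − 10.48/19.86) = 0.57

α = 0.57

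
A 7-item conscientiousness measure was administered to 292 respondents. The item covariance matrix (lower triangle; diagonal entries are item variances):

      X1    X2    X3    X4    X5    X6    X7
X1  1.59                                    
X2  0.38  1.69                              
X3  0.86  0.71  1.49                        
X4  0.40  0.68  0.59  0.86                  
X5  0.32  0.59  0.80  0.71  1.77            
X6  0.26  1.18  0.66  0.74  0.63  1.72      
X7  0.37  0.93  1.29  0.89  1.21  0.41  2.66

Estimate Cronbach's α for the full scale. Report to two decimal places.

Cronbach's α = 0.83

ΣVar(i) = 1.59 + 1.69 + 1.49 + 0.86 + 1.77 + 1.72 + 2.66 = 11.78
Σ_{i<j} σ_ij = 14.61
Var(T) = 11.78 + 2 × 14.61 = 41.00
α = (k/(k−1))·(1 − ΣVar(i)/Var(T)) = (7/6)·(1 − 11.78/41.00) = 0.83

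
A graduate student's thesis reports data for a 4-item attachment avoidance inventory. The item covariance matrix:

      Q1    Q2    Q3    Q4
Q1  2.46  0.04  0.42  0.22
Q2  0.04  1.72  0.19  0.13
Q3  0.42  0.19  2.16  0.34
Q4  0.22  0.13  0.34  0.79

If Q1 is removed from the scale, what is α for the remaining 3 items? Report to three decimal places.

Remaining items: Q2, Q3, Q4 (k = 3).
Σσ²ᵢ = 1.72 + 2.16 + 0.79 = 4.67
σ²_total = 4.67 + 2 × 0.66 = 5.99
α (item deleted) = (3/2)·(1 − 4.67/5.99) = 0.331

α = 0.331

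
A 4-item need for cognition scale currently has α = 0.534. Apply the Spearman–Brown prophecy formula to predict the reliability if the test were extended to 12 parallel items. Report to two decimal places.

predicted reliability = 0.77

Length factor m = 12/4 = 3.0000
α' = m·α / (1 + (m−1)·α)
   = 12/4 × 0.534 / (1 + (12/4 − 1) × 0.534)
   = 1.6020 / 2.0680 = 0.77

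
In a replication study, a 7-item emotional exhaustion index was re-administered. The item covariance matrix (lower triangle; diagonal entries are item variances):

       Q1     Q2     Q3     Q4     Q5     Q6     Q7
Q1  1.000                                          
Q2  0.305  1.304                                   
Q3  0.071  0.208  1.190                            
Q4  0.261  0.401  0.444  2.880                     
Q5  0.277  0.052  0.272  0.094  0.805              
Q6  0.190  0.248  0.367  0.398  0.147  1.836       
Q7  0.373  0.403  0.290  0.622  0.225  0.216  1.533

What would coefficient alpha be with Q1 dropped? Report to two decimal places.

Remaining items: Q2, Q3, Q4, Q5, Q6, Q7 (k = 6).
sum of item variances = 1.304 + 1.190 + 2.880 + 0.805 + 1.836 + 1.533 = 9.548
Var(T) = 9.548 + 2 × 4.387 = 18.322
α (item deleted) = (6/5)·(1 − 9.548/18.322) = 0.57

coefficient alpha = 0.57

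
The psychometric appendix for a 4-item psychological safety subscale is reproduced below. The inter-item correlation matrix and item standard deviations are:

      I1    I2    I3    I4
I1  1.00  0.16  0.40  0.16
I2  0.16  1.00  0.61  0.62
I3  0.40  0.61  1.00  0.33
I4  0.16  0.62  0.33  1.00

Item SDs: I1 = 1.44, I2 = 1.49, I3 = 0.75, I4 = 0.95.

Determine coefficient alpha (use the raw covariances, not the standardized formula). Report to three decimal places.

Σσ²ᵢ = 1.44² + 1.49² + 0.75² + 0.95² = 5.7587
Covariances σ_ij = r_ij · s_i · s_j:
  σ(I1,I2) = 0.16 × 1.44 × 1.49 = 0.3433
  σ(I1,I3) = 0.40 × 1.44 × 0.75 = 0.4320
  σ(I1,I4) = 0.16 × 1.44 × 0.95 = 0.2189
  σ(I2,I3) = 0.61 × 1.49 × 0.75 = 0.6817
  σ(I2,I4) = 0.62 × 1.49 × 0.95 = 0.8776
  σ(I3,I4) = 0.33 × 0.75 × 0.95 = 0.2351
σ²_T = Σσ²ᵢ + 2·Σσ_ij = 5.7587 + 2 × 2.7886 = 11.3359
α = (4/3)·(1 − 5.7587/11.3359) = 0.656

α = 0.656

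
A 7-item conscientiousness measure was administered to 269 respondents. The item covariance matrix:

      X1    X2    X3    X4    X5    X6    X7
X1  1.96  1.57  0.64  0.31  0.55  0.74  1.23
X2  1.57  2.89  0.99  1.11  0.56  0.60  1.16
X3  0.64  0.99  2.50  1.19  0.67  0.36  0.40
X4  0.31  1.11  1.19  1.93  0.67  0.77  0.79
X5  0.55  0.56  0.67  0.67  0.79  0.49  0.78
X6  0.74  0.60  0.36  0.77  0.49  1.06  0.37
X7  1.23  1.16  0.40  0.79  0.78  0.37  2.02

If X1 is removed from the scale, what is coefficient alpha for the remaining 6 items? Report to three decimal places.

Remaining items: X2, X3, X4, X5, X6, X7 (k = 6).
Σσᵢ² = 2.89 + 2.50 + 1.93 + 0.79 + 1.06 + 2.02 = 11.19
σ²_total = 11.19 + 2 × 10.91 = 33.01
α (item deleted) = (6/5)·(1 − 11.19/33.01) = 0.793

coefficient alpha = 0.793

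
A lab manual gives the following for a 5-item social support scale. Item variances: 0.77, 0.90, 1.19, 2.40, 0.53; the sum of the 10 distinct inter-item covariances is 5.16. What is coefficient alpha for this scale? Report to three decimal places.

coefficient alpha = 0.801

ΣVar(i) = 0.77 + 0.90 + 1.19 + 2.40 + 0.53 = 5.79
Sum of distinct covariances = 5.16
σ²_T = ΣVar(i) + 2·Σcov = 5.79 + 2 × 5.16 = 16.11
α = (5/4)·(1 − 5.79/16.11) = 0.801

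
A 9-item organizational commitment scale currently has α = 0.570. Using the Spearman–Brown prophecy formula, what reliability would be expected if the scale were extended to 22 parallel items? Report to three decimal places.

Length factor m = 22/9 = 2.4444
α' = m·α / (1 + (m−1)·α)
   = 22/9 × 0.570 / (1 + (22/9 − 1) × 0.570)
   = 1.3933 / 1.8233 = 0.764

predicted reliability = 0.764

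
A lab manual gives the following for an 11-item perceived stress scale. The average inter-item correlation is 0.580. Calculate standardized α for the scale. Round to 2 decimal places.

Standardized α = k·r̄ / (1 + (k−1)·r̄) = 11 × 0.580 / (1 + 10 × 0.580)
  = 6.3800 / 6.8000 = 0.94

α = 0.94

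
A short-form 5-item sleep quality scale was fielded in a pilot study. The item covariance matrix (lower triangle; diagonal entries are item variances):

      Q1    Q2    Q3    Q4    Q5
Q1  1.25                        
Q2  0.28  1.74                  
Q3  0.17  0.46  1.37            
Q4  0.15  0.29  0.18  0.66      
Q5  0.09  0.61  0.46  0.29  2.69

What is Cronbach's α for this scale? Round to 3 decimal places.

Σσ²ᵢ = 1.25 + 1.74 + 1.37 + 0.66 + 2.69 = 7.71
Sum of the distinct covariances = 2.98
total variance = 7.71 + 2 × 2.98 = 13.67
α = (k/(k−1))·(1 − Σσ²ᵢ/total variance) = (5/4)·(1 − 7.71/13.67) = 0.545

Cronbach's α = 0.545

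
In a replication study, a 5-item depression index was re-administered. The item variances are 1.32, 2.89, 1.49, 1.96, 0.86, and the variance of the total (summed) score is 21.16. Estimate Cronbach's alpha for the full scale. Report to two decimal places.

α = 0.75

ΣVar(i) = 1.32 + 2.89 + 1.49 + 1.96 + 0.86 = 8.52
α = (k/(k−1))·(1 − ΣVar(i)/Var(T)) = (5/4)·(1 − 8.52/21.16) = 0.75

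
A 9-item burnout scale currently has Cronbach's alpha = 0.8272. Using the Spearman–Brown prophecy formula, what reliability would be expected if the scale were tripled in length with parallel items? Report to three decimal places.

Length factor m = 3
α' = m·α / (1 + (m−1)·α)
   = 3 × 0.8272 / (1 + (3 − 1) × 0.8272)
   = 2.4816 / 2.6544 = 0.935

predicted reliability = 0.935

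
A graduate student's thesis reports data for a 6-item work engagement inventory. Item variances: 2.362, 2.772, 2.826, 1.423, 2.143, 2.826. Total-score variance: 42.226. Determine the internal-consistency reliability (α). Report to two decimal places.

Σσᵢ² = 2.362 + 2.772 + 2.826 + 1.423 + 2.143 + 2.826 = 14.352
α = (k/(k−1))·(1 − Σσᵢ²/σ²_total) = (6/5)·(1 − 14.352/42.226) = 0.79

α = 0.79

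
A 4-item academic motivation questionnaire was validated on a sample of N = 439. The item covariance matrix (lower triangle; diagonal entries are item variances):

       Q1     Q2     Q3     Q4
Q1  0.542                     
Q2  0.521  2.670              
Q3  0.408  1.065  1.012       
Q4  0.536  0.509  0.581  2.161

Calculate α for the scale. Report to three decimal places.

α = 0.709

ΣVar(i) = 0.542 + 2.670 + 1.012 + 2.161 = 6.385
Sum of the distinct covariances = 3.620
Var(T) = 6.385 + 2 × 3.620 = 13.625
α = (k/(k−1))·(1 − ΣVar(i)/Var(T)) = (4/3)·(1 − 6.385/13.625) = 0.709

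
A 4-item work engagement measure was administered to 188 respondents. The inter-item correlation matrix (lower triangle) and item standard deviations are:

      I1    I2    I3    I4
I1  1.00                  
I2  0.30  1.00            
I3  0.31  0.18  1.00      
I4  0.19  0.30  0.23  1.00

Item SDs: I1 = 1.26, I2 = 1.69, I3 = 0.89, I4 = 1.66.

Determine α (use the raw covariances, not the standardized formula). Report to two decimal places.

Σσ²ᵢ = 1.26² + 1.69² + 0.89² + 1.66² = 7.9914
Covariances σ_ij = r_ij · s_i · s_j:
  σ(I1,I2) = 0.30 × 1.26 × 1.69 = 0.6388
  σ(I1,I3) = 0.31 × 1.26 × 0.89 = 0.3476
  σ(I1,I4) = 0.19 × 1.26 × 1.66 = 0.3974
  σ(I2,I3) = 0.18 × 1.69 × 0.89 = 0.2707
  σ(I2,I4) = 0.30 × 1.69 × 1.66 = 0.8416
  σ(I3,I4) = 0.23 × 0.89 × 1.66 = 0.3398
σ²_T = Σσ²ᵢ + 2·Σσ_ij = 7.9914 + 2 × 2.8359 = 13.6632
α = (4/3)·(1 − 7.9914/13.6632) = 0.55

α = 0.55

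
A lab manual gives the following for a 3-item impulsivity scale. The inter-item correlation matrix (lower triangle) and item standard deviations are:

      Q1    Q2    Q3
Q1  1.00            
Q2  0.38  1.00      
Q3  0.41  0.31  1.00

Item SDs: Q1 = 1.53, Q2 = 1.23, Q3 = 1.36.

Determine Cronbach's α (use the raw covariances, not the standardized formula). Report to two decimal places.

α = 0.63

Σσ²ᵢ = 1.53² + 1.23² + 1.36² = 5.7034
Covariances σ_ij = r_ij · s_i · s_j:
  σ(Q1,Q2) = 0.38 × 1.53 × 1.23 = 0.7151
  σ(Q1,Q3) = 0.41 × 1.53 × 1.36 = 0.8531
  σ(Q2,Q3) = 0.31 × 1.23 × 1.36 = 0.5186
σ²_T = Σσ²ᵢ + 2·Σσ_ij = 5.7034 + 2 × 2.0868 = 9.8770
α = (3/2)·(1 − 5.7034/9.8770) = 0.63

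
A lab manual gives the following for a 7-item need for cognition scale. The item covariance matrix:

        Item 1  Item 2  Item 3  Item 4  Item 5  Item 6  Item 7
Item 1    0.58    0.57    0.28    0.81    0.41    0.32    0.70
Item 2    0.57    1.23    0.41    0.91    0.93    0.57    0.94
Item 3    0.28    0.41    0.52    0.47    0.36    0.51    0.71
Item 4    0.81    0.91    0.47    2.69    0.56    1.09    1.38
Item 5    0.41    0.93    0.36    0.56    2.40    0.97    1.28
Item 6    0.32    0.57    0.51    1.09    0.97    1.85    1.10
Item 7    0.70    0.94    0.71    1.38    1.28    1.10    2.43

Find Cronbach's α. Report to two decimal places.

Σσ²ᵢ = 0.58 + 1.23 + 0.52 + 2.69 + 2.40 + 1.85 + 2.43 = 11.70
Sum of the distinct covariances = 15.28
σ²_total = 11.70 + 2 × 15.28 = 42.26
α = (k/(k−1))·(1 − Σσ²ᵢ/σ²_total) = (7/6)·(1 − 11.70/42.26) = 0.84

α = 0.84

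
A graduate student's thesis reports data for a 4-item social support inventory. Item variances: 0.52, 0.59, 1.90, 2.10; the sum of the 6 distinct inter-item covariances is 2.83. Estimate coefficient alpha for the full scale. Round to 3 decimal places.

Σσᵢ² = 0.52 + 0.59 + 1.90 + 2.10 = 5.11
Sum of distinct covariances = 2.83
σ²_total = Σσᵢ² + 2·Σcov = 5.11 + 2 × 2.83 = 10.77
α = (4/3)·(1 − 5.11/10.77) = 0.701

coefficient alpha = 0.701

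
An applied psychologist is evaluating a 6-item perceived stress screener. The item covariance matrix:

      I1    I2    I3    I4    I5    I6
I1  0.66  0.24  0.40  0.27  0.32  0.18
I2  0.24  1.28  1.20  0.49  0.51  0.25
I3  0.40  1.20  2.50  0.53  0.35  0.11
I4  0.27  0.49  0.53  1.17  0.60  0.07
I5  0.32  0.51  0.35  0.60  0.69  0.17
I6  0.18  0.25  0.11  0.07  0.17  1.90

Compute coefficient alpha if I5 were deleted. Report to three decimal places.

Remaining items: I1, I2, I3, I4, I6 (k = 5).
Σσ²ᵢ = 0.66 + 1.28 + 2.50 + 1.17 + 1.90 = 7.51
σ²_total = 7.51 + 2 × 3.74 = 14.99
α (item deleted) = (5/4)·(1 − 7.51/14.99) = 0.624

α = 0.624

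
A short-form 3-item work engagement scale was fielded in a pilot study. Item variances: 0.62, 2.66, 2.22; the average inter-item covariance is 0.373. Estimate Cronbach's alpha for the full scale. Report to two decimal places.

Cronbach's alpha = 0.43

sum of item variances = 0.62 + 2.66 + 2.22 = 5.50
Sum of the 3 distinct covariances = 3 × 0.373 = 1.119
total variance = sum of item variances + 2·Σcov = 5.50 + 2 × 1.119 = 7.738
α = (3/2)·(1 − 5.50/7.738) = 0.43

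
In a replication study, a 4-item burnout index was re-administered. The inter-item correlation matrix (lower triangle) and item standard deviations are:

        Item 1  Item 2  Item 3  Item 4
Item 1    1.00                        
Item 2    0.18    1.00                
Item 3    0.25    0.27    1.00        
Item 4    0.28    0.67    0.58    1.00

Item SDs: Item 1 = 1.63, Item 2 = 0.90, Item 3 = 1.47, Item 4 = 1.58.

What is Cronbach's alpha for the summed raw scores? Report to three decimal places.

Σσ²ᵢ = 1.63² + 0.90² + 1.47² + 1.58² = 8.1242
Covariances σ_ij = r_ij · s_i · s_j:
  σ(Item 1,Item 2) = 0.18 × 1.63 × 0.90 = 0.2641
  σ(Item 1,Item 3) = 0.25 × 1.63 × 1.47 = 0.5990
  σ(Item 1,Item 4) = 0.28 × 1.63 × 1.58 = 0.7211
  σ(Item 2,Item 3) = 0.27 × 0.90 × 1.47 = 0.3572
  σ(Item 2,Item 4) = 0.67 × 0.90 × 1.58 = 0.9527
  σ(Item 3,Item 4) = 0.58 × 1.47 × 1.58 = 1.3471
σ²_T = Σσ²ᵢ + 2·Σσ_ij = 8.1242 + 2 × 4.2412 = 16.6066
α = (4/3)·(1 − 8.1242/16.6066) = 0.681

Cronbach's alpha = 0.681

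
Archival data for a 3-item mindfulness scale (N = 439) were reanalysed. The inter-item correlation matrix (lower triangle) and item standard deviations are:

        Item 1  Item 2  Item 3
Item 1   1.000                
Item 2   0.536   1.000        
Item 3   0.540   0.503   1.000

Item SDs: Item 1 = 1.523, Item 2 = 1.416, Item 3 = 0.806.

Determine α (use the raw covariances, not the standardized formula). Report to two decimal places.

α = 0.74

Σσ²ᵢ = 1.523² + 1.416² + 0.806² = 4.9742
Covariances σ_ij = r_ij · s_i · s_j:
  σ(Item 1,Item 2) = 0.536 × 1.523 × 1.416 = 1.1559
  σ(Item 1,Item 3) = 0.540 × 1.523 × 0.806 = 0.6629
  σ(Item 2,Item 3) = 0.503 × 1.416 × 0.806 = 0.5741
σ²_T = Σσ²ᵢ + 2·Σσ_ij = 4.9742 + 2 × 2.3929 = 9.7600
α = (3/2)·(1 − 4.9742/9.7600) = 0.74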